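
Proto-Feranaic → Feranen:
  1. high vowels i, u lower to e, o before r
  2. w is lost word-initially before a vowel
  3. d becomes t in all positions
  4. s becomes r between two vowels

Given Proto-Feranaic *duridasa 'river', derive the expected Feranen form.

toritara

Feranen: start from *duridasa.
  rule 1 (pre-rhotic lowering): duridasa → doridasa
  rule 2: no change — doridasa
  rule 3 (unconditioned shift): doridasa → toritasa
  rule 4 (rhotacism): toritasa → toritara
  ⇒ Feranen toritara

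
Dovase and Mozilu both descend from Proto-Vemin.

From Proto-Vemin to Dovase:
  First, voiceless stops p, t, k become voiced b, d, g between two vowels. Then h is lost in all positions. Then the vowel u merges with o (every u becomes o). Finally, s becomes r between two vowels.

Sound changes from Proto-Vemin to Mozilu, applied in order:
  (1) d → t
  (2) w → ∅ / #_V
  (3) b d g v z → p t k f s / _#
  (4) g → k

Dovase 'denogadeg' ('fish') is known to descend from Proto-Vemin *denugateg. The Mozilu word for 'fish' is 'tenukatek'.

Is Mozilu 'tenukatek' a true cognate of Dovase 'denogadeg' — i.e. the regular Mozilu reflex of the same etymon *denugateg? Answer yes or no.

Derive the expected Mozilu reflex of *denugateg:
Mozilu: *denugateg
  denugateg → tenugateg   [unconditioned shift]
  tenugateg (rule 2 does not apply)
  tenugateg → tenugatek   [final devoicing]
  tenugatek → tenukatek   [unconditioned shift]
  giving Mozilu tenukatek.
Mozilu 'tenukatek' matches the regular reflex exactly, so the pair is cognate.

yes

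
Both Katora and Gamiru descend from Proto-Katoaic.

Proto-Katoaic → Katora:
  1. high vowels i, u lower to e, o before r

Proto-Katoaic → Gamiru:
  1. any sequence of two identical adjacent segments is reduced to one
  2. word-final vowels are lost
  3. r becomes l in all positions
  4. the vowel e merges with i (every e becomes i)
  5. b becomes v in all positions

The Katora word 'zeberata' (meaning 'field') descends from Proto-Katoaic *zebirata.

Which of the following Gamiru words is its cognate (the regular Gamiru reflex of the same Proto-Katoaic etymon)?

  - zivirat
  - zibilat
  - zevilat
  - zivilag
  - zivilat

Gamiru: *zebirata
  zebirata (rule 1 does not apply)
  zebirata → zebirat   [apocope]
  zebirat → zebilat   [unconditioned shift]
  zebilat → zibilat   [vowel merger]
  zibilat → zivilat   [unconditioned shift]
  giving Gamiru zivilat.
Only 'zivilat' matches the regular Gamiru development of *zebirata.

zivilat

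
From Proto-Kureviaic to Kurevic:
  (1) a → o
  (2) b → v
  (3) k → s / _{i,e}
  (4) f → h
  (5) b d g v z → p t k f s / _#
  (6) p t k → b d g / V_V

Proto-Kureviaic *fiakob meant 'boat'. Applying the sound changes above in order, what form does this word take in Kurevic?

Kurevic: *fiakob
  fiakob → fiokob   [vowel merger]
  fiokob → fiokov   [unconditioned shift]
  fiokov (rule 3 does not apply)
  fiokov → hiokov   [unconditioned shift]
  hiokov → hiokof   [final devoicing]
  hiokof → hiogof   [intervocalic voicing]
  giving Kurevic hiogof.

hiogof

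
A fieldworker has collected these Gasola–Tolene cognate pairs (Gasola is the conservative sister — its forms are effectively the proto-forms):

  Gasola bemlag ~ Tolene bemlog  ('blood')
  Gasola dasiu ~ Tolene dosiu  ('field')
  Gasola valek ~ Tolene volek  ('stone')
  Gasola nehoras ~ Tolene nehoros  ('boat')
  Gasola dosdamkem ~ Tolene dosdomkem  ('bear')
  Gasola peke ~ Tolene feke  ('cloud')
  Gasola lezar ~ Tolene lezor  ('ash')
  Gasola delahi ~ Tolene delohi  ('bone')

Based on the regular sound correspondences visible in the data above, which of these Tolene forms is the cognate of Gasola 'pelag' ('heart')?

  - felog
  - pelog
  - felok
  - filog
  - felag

peke ~ feke — Gasola p corresponds to Tolene f word-initially before a front vowel.
bemlag ~ bemlog, dasiu ~ dosiu — Gasola a corresponds to Tolene o after a consonant, before a consonant other than r, m, n, p, b, f, v.
Applying these to Gasola 'pelag':
  pelag → felag   (p→f word-initially before a front vowel)
  felag → felog   (a→o after a consonant, before a consonant other than r, m, n, p, b, f, v)
So the Tolene cognate is 'felog'.

felog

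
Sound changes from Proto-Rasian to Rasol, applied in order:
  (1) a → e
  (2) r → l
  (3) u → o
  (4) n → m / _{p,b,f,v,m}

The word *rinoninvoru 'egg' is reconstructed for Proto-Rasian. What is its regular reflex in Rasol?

Rasol: *rinoninvoru
  rinoninvoru (rule 1 does not apply)
  rinoninvoru → linoninvolu   [unconditioned shift]
  linoninvolu → linoninvolo   [vowel merger]
  linoninvolo → linonimvolo   [nasal place assimilation]
  giving Rasol linonimvolo.

linonimvolo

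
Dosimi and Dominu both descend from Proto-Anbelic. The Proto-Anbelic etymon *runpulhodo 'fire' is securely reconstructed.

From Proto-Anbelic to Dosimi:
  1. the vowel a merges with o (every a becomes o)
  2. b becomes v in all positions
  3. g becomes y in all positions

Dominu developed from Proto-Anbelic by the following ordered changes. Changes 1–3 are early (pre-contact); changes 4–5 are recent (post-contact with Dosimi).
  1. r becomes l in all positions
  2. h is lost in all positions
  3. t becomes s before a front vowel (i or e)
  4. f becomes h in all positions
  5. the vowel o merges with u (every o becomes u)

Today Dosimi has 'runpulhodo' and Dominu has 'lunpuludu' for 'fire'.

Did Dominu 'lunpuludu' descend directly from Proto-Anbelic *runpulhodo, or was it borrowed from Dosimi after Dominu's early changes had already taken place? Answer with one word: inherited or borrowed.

inherited

If inherited, *runpulhodo would pass through all of Dominu's changes:
Dominu: *runpulhodo > lunpulhodo > lunpulodo > lunpuludu  (by unconditioned shift, h-loss, vowel merger)
If borrowed from Dosimi 'runpulhodo' after the early changes, it would undergo only the recent ones:
  rule 4 (unconditioned shift): no change (runpulhodo)
  rule 5 (vowel merger): runpulhodo → runpulhudu
  ⇒ as a loan: runpulhudu
Dominu 'lunpuludu' matches the inherited outcome exactly, so it is an inherited cognate, not a loan.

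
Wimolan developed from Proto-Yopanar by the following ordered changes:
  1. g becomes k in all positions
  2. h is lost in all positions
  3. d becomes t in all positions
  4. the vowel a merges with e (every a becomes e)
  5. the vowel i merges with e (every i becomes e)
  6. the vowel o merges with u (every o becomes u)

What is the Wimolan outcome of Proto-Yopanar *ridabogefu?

retebukefu

Wimolan: start from *ridabogefu.
  rule 1 (unconditioned shift): ridabogefu → ridabokefu
  rule 2: no change — ridabokefu
  rule 3 (unconditioned shift): ridabokefu → ritabokefu
  rule 4 (vowel merger): ritabokefu → ritebokefu
  rule 5 (vowel merger): ritebokefu → retebokefu
  rule 6 (vowel merger): retebokefu → retebukefu
  ⇒ Wimolan retebukefu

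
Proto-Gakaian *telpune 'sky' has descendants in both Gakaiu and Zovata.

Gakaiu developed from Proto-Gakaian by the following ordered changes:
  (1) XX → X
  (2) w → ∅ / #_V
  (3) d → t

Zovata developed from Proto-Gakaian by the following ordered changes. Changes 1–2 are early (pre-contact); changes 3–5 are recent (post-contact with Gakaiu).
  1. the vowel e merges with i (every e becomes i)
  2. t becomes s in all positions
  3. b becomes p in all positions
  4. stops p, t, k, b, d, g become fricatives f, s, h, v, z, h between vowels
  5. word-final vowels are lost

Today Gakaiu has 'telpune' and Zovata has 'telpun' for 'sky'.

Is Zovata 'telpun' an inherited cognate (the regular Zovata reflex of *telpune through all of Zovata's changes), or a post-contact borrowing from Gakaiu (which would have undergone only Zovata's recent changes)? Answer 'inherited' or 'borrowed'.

If inherited, *telpune would pass through all of Zovata's changes:
Zovata: *telpune
  telpune → tilpuni   [vowel merger]
  tilpuni → silpuni   [unconditioned shift]
  silpuni (rule 3 does not apply)
  silpuni (rule 4 does not apply)
  silpuni → silpun   [apocope]
  giving Zovata silpun.
If borrowed from Gakaiu 'telpune' after the early changes, it would undergo only the recent ones:
  rule 3 (unconditioned shift): no change (telpune)
  rule 4 (intervocalic lenition): no change (telpune)
  rule 5 (apocope): telpune → telpun
  ⇒ as a loan: telpun
Zovata 'telpun' matches the loan outcome 'telpun', not the inherited 'silpun' — it skipped the early Zovata changes, so it was borrowed from Gakaiu.

borrowed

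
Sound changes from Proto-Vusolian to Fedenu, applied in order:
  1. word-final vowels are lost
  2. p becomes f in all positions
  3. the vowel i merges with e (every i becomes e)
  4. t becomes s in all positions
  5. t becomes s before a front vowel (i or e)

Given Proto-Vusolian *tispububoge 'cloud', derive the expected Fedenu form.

sesfububog

Fedenu: *tispububoge
  tispububoge → tispububog   [apocope]
  tispububog → tisfububog   [unconditioned shift]
  tisfububog → tesfububog   [vowel merger]
  tesfububog → sesfububog   [unconditioned shift]
  sesfububog (rule 5 does not apply)
  giving Fedenu sesfububog.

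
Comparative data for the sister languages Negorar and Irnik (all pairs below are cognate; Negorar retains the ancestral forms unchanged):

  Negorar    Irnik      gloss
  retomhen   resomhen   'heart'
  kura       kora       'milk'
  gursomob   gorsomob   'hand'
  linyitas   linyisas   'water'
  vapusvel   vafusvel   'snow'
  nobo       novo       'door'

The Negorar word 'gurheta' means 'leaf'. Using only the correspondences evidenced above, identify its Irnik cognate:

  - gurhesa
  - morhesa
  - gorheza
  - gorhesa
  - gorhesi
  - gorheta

kura ~ kora, gursomob ~ gorsomob — Negorar u corresponds to Irnik o after a consonant, before r.
linyitas ~ linyisas — Negorar t corresponds to Irnik s between vowels (before a back vowel).
Applying these to Negorar 'gurheta':
  gurheta → gorheta   (u→o after a consonant, before r)
  gorheta → gorhesa   (t→s between vowels (before a back vowel))
So the Irnik cognate is 'gorhesa'.

gorhesa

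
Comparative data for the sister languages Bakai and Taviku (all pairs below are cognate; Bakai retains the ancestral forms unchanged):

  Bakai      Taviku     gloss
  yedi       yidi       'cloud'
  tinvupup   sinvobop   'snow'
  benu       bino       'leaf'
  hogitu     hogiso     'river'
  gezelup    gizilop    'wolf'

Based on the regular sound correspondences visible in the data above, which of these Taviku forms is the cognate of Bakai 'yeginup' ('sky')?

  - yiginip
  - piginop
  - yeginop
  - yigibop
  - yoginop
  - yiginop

yiginop

yedi ~ yidi, gezelup ~ gizilop — Bakai e corresponds to Taviku i after a consonant, before a consonant other than r, m, n, p, b, f, v.
tinvupup ~ sinvobop, gezelup ~ gizilop — Bakai u corresponds to Taviku o after a consonant, before a labial obstruent.
Applying these to Bakai 'yeginup':
  yeginup → yiginup   (e→i after a consonant, before a consonant other than r, m, n, p, b, f, v)
  yiginup → yiginop   (u→o after a consonant, before a labial obstruent)
So the Taviku cognate is 'yiginop'.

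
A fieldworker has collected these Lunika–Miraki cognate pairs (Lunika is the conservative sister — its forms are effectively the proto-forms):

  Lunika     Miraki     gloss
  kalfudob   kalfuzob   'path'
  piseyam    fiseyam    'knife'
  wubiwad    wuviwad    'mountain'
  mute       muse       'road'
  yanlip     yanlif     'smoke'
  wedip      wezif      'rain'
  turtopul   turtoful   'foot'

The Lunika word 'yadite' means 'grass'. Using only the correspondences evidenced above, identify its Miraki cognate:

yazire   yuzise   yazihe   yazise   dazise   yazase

yazise

wedip ~ wezif — Lunika d corresponds to Miraki z between vowels (before a front vowel).
mute ~ muse — Lunika t corresponds to Miraki s between vowels (before a front vowel).
Applying these to Lunika 'yadite':
  yadite → yazite   (d→z between vowels (before a front vowel))
  yazite → yazise   (t→s between vowels (before a front vowel))
So the Miraki cognate is 'yazise'.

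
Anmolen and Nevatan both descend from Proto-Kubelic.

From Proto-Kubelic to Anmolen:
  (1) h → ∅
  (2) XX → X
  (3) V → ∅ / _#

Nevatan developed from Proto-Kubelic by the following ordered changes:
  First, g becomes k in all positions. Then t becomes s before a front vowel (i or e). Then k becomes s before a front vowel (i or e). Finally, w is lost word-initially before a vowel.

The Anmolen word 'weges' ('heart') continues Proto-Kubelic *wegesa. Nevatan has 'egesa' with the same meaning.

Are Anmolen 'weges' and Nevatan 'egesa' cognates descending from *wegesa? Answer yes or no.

no

Derive the expected Nevatan reflex of *wegesa:
Nevatan: start from *wegesa.
  rule 1 (unconditioned shift): wegesa → wekesa
  rule 2: no change — wekesa
  rule 3 (palatalisation): wekesa → wesesa
  rule 4 (glide loss): wesesa → esesa
  ⇒ Nevatan esesa
The regular Nevatan reflex would be 'esesa', but the attested form is 'egesa'. The correspondence is irregular, so they are not cognates (the Nevatan form has a different source).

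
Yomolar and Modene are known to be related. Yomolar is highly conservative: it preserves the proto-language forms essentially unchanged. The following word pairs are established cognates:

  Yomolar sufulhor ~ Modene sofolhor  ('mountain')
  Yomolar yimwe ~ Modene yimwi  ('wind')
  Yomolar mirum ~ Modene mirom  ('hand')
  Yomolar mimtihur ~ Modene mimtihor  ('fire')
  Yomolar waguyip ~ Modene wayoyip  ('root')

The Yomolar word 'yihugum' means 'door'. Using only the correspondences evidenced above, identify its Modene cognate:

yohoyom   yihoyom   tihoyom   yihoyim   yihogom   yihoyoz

yihoyom

sufulhor ~ sofolhor, waguyip ~ wayoyip — Yomolar u corresponds to Modene o after a consonant, before a consonant other than r, m, n, p, b, f, v.
waguyip ~ wayoyip — Yomolar g corresponds to Modene y between vowels (before a back vowel).
mirum ~ mirom — Yomolar u corresponds to Modene o after a consonant, before a nasal.
Applying these to Yomolar 'yihugum':
  yihugum → yihogum   (u→o after a consonant, before a consonant other than r, m, n, p, b, f, v)
  yihogum → yihoyum   (g→y between vowels (before a back vowel))
  yihoyum → yihoyom   (u→o after a consonant, before a nasal)
So the Modene cognate is 'yihoyom'.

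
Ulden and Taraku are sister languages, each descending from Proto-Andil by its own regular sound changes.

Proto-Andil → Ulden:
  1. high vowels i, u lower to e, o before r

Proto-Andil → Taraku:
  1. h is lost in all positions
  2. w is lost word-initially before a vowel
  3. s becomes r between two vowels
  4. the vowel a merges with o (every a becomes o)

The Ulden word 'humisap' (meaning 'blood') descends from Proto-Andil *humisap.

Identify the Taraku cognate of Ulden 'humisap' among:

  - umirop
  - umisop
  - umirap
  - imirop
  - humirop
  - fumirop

umirop

Taraku: *humisap
  humisap → umisap   [h-loss]
  umisap (rule 2 does not apply)
  umisap → umirap   [rhotacism]
  umirap → umirop   [vowel merger]
  giving Taraku umirop.
Among the options, 'umirop' alone shows every Taraku change applied in order.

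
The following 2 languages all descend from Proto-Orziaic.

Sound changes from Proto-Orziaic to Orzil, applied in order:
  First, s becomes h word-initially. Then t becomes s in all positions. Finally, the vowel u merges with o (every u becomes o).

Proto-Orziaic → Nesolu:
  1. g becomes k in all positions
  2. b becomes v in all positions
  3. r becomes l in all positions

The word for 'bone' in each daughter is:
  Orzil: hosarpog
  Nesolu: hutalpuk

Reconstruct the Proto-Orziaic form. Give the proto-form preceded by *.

Position 5: Orzil has r, Nesolu has l. Orzil preserves r here (none of its changes turn any other segment into r), so the proto-segment is *r.
Position 7: Orzil has o, Nesolu has u. Nesolu preserves u here (none of its changes turn any other segment into u), so the proto-segment is *u.
Verify the candidate proto-form against each daughter:
Orzil: *hutarpug > husarpug > hosarpog  (by unconditioned shift, vowel merger)
Nesolu: *hutarpug > hutarpuk > hutalpuk  (by unconditioned shift, unconditioned shift)
*hutarpug is the unique common source.

*hutarpug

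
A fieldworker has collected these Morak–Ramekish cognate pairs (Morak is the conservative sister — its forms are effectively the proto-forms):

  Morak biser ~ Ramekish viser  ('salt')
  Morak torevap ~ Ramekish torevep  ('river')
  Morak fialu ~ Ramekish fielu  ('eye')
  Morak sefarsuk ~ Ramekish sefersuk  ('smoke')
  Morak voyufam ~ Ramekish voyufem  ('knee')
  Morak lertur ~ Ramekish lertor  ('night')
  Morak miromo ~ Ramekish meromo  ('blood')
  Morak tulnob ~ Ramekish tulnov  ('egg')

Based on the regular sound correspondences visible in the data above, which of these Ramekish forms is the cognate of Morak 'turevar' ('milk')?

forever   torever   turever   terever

lertur ~ lertor — Morak u corresponds to Ramekish o after a consonant, before r.
sefarsuk ~ sefersuk — Morak a corresponds to Ramekish e after a consonant, before r.
Applying these to Morak 'turevar':
  turevar → torevar   (u→o after a consonant, before r)
  torevar → torever   (a→e after a consonant, before r)
So the Ramekish cognate is 'torever'.

torever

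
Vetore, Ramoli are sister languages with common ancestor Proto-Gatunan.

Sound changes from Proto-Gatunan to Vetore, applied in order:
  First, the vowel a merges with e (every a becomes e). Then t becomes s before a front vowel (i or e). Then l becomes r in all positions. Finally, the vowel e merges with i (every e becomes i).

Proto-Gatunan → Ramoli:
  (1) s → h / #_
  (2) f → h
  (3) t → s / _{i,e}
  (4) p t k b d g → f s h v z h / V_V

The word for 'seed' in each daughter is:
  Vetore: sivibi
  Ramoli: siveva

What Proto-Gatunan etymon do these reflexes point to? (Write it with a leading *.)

*tiveba

Position 6: Vetore has i, Ramoli has a. Ramoli preserves a here (none of its changes turn any other segment into a), so the proto-segment is *a.
Position 5: Vetore has b, Ramoli has v. Vetore preserves b here (none of its changes turn any other segment into b), so the proto-segment is *b.
Position 1: Vetore has s, Ramoli has s. Taking the neighbouring segments as reconstructed: Vetore s could go back to *t or *s; Ramoli s can only go back to *t — the one source consistent with every daughter is *t.
Continuing position by position gives *tiveba; check it forward:
Vetore: *tiveba
  tiveba → tivebe   [vowel merger]
  tivebe → sivebe   [palatalisation]
  sivebe (rule 3 does not apply)
  sivebe → sivibi   [vowel merger]
  giving Vetore sivibi.
Ramoli: start from *tiveba.
  rule 1: no change — tiveba
  rule 2: no change — tiveba
  rule 3 (palatalisation): tiveba → siveba
  rule 4 (intervocalic lenition): siveba → siveva
  ⇒ Ramoli siveva
Only *tiveba yields all of Vetore sivibi, Ramoli siveva.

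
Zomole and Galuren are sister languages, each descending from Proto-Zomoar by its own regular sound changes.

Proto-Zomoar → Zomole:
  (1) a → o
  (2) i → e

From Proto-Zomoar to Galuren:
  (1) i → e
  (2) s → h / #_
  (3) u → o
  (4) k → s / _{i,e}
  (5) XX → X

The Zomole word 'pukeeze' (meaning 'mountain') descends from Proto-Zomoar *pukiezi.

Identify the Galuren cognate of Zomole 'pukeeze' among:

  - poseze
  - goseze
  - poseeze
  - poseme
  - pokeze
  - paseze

poseze

Galuren: *pukiezi > pukeeze > pokeeze > poseeze > poseze  (by vowel merger, vowel merger, palatalisation, degemination)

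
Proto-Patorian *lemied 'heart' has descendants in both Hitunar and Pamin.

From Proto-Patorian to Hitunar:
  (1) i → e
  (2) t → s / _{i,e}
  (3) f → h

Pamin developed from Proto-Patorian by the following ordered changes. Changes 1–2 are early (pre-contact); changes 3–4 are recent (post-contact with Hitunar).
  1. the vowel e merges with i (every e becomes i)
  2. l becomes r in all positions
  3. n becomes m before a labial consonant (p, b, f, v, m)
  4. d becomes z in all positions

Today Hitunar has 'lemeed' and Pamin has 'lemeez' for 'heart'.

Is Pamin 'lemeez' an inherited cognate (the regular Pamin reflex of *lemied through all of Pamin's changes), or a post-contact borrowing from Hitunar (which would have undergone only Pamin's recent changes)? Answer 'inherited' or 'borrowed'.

If inherited, *lemied would pass through all of Pamin's changes:
Pamin: *lemied
  lemied → limiid   [vowel merger]
  limiid → rimiid   [unconditioned shift]
  rimiid (rule 3 does not apply)
  rimiid → rimiiz   [unconditioned shift]
  giving Pamin rimiiz.
If borrowed from Hitunar 'lemeed' after the early changes, it would undergo only the recent ones:
  rule 3 (nasal place assimilation): no change (lemeed)
  rule 4 (unconditioned shift): lemeed → lemeez
  ⇒ as a loan: lemeez
Pamin 'lemeez' matches the loan outcome 'lemeez', not the inherited 'rimiiz' — it skipped the early Pamin changes, so it was borrowed from Hitunar.

borrowed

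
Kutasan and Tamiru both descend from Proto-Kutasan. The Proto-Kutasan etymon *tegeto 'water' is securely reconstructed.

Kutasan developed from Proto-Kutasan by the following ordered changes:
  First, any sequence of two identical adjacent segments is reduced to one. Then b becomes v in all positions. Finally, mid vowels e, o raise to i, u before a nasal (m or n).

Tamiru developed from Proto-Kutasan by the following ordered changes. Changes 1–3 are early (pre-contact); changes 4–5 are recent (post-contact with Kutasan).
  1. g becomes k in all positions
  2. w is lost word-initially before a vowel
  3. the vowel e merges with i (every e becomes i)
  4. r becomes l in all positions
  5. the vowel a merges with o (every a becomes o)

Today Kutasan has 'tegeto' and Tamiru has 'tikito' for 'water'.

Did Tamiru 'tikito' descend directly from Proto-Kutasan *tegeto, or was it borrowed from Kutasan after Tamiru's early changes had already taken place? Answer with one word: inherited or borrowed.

If inherited, *tegeto would pass through all of Tamiru's changes:
Tamiru: *tegeto
  tegeto → teketo   [unconditioned shift]
  teketo (rule 2 does not apply)
  teketo → tikito   [vowel merger]
  tikito (rule 4 does not apply)
  tikito (rule 5 does not apply)
  giving Tamiru tikito.
If borrowed from Kutasan 'tegeto' after the early changes, it would undergo only the recent ones:
  rule 4 (unconditioned shift): no change (tegeto)
  rule 5 (vowel merger): no change (tegeto)
  ⇒ as a loan: tegeto
Tamiru 'tikito' matches the inherited outcome exactly, so it is an inherited cognate, not a loan.

inherited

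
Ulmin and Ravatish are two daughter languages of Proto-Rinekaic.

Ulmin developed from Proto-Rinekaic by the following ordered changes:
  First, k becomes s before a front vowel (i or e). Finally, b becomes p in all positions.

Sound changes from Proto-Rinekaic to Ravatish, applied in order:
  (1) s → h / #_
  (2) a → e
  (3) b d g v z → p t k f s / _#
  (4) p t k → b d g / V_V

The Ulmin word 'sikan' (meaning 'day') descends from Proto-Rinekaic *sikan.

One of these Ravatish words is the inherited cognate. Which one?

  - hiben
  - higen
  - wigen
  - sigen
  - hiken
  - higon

Ravatish: *sikan
  sikan → hikan   [debuccalisation]
  hikan → hiken   [vowel merger]
  hiken (rule 3 does not apply)
  hiken → higen   [intervocalic voicing]
  giving Ravatish higen.
Among the options, 'higen' alone shows every Ravatish change applied in order.

higen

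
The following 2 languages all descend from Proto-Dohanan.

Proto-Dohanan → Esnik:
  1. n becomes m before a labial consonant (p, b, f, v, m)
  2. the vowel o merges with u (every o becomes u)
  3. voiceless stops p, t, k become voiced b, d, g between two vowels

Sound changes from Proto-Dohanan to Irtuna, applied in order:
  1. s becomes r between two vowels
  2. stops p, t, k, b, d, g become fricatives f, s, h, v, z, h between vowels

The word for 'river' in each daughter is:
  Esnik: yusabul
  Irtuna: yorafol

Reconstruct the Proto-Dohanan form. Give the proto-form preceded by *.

Position 5: Esnik has b, Irtuna has f. Taking the neighbouring segments as reconstructed: Esnik b could go back to *p or *b; Irtuna f could go back to *p or *f — the one source consistent with every daughter is *p.
Position 2: Esnik has u, Irtuna has o. Irtuna preserves o here (none of its changes turn any other segment into o), so the proto-segment is *o.
Continuing position by position gives *yosapol; check it forward:
Esnik: *yosapol > yusapul > yusabul  (by vowel merger, intervocalic voicing)
Irtuna: *yosapol
  yosapol → yorapol   [rhotacism]
  yorapol → yorafol   [intervocalic lenition]
  giving Irtuna yorafol.
No other proto-form is consistent with every reflex, so the reconstruction is *yosapol.

*yosapol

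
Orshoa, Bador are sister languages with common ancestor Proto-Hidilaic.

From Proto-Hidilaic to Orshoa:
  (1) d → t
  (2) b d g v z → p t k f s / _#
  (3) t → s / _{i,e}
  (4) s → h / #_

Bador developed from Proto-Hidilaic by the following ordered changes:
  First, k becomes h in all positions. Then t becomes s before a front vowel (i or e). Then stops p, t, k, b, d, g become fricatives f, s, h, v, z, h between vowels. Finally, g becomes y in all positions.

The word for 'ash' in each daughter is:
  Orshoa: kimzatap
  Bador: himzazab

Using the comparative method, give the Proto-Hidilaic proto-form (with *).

*kimzadab

Position 1: Orshoa has k, Bador has h. Taking the neighbouring segments as reconstructed: Orshoa k can only go back to *k; Bador h could go back to *k or *h — the one source consistent with every daughter is *k.
Position 6: Orshoa has t, Bador has z. Taking the neighbouring segments as reconstructed: Orshoa t could go back to *t or *d; Bador z could go back to *d or *z — the one source consistent with every daughter is *d.
Continuing position by position gives *kimzadab; check it forward:
Orshoa: *kimzadab
  kimzadab → kimzatab   [unconditioned shift]
  kimzatab → kimzatap   [final devoicing]
  kimzatap (rule 3 does not apply)
  kimzatap (rule 4 does not apply)
  giving Orshoa kimzatap.
Bador: *kimzadab > himzadab > himzazab  (by unconditioned shift, intervocalic lenition)
*kimzadab is the unique common source.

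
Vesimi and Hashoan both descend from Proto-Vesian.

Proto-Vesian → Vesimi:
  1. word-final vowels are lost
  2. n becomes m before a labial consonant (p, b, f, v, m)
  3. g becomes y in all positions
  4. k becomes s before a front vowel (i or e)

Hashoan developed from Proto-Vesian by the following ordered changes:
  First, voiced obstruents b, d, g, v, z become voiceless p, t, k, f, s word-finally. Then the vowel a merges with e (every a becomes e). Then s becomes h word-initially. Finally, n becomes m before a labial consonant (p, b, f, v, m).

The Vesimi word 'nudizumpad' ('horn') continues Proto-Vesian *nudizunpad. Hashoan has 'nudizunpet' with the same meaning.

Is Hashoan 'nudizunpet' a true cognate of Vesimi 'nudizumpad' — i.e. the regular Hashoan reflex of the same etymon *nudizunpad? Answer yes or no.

Derive the expected Hashoan reflex of *nudizunpad:
Hashoan: *nudizunpad > nudizunpat > nudizunpet > nudizumpet  (by final devoicing, vowel merger, nasal place assimilation)
The regular Hashoan reflex would be 'nudizumpet', but the attested form is 'nudizunpet'. The correspondence is irregular, so they are not cognates (the Hashoan form has a different source).

no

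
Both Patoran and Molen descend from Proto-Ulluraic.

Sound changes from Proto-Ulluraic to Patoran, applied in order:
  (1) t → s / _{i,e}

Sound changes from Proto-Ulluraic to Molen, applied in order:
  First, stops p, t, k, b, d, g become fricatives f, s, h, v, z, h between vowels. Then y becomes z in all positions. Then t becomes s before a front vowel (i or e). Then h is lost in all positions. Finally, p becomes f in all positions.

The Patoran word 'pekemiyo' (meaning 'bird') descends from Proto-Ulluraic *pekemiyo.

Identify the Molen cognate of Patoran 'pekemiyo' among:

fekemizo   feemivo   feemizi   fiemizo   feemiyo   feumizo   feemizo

Molen: start from *pekemiyo.
  rule 1 (intervocalic lenition): pekemiyo → pehemiyo
  rule 2 (unconditioned shift): pehemiyo → pehemizo
  rule 3: no change — pehemizo
  rule 4 (h-loss): pehemizo → peemizo
  rule 5 (unconditioned shift): peemizo → feemizo
  ⇒ Molen feemizo
Only 'feemizo' matches the regular Molen development of *pekemiyo.

feemizo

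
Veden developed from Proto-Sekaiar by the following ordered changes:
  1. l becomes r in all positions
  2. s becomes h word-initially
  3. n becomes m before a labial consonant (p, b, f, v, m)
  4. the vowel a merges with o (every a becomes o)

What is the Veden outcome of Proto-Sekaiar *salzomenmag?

horzomemmog

Veden: *salzomenmag > sarzomenmag > harzomenmag > harzomemmag > horzomemmog  (by unconditioned shift, debuccalisation, nasal place assimilation, vowel merger)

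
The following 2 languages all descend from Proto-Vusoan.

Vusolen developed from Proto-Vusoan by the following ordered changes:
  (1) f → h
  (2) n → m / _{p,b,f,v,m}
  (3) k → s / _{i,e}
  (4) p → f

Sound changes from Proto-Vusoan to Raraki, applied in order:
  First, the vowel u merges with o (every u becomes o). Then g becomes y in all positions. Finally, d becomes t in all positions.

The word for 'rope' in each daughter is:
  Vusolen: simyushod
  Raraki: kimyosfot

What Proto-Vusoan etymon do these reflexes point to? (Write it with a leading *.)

Position 7: Vusolen has h, Raraki has f. Raraki preserves f here (none of its changes turn any other segment into f), so the proto-segment is *f.
Position 9: Vusolen has d, Raraki has t. Vusolen preserves d here (none of its changes turn any other segment into d), so the proto-segment is *d.
Verify the candidate proto-form against each daughter:
Vusolen: start from *kimyusfod.
  rule 1 (unconditioned shift): kimyusfod → kimyushod
  rule 2: no change — kimyushod
  rule 3 (palatalisation): kimyushod → simyushod
  rule 4: no change — simyushod
  ⇒ Vusolen simyushod
Raraki: *kimyusfod
  kimyusfod → kimyosfod   [vowel merger]
  kimyosfod (rule 2 does not apply)
  kimyosfod → kimyosfot   [unconditioned shift]
  giving Raraki kimyosfot.
*kimyusfod is the unique common source.

*kimyusfod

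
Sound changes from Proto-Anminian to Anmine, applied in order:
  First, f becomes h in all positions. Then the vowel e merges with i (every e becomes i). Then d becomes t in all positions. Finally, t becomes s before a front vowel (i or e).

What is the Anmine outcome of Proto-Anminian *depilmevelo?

sipilmivilo

Anmine: start from *depilmevelo.
  rule 1: no change — depilmevelo
  rule 2 (vowel merger): depilmevelo → dipilmivilo
  rule 3 (unconditioned shift): dipilmivilo → tipilmivilo
  rule 4 (palatalisation): tipilmivilo → sipilmivilo
  ⇒ Anmine sipilmivilo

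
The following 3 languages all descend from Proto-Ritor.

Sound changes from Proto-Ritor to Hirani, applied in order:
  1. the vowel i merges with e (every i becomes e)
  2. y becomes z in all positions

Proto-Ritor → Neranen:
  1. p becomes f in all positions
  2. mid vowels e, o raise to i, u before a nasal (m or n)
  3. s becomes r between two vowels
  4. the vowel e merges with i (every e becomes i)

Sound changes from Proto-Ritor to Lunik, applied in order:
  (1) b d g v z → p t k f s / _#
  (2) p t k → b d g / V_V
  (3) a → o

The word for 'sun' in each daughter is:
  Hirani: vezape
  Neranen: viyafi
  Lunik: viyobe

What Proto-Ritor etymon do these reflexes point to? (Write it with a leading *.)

Position 4: Hirani has a, Neranen has a, Lunik has o. Hirani preserves a here (none of its changes turn any other segment into a), so the proto-segment is *a.
Position 6: Hirani has e, Neranen has i, Lunik has e. Lunik preserves e here (none of its changes turn any other segment into e), so the proto-segment is *e.
Verify the candidate proto-form against each daughter:
Hirani: *viyape > veyape > vezape  (by vowel merger, unconditioned shift)
Neranen: *viyape > viyafe > viyafi  (by unconditioned shift, vowel merger)
Lunik: start from *viyape.
  rule 1: no change — viyape
  rule 2 (intervocalic voicing): viyape → viyabe
  rule 3 (vowel merger): viyabe → viyobe
  ⇒ Lunik viyobe
No other proto-form is consistent with every reflex, so the reconstruction is *viyape.

*viyape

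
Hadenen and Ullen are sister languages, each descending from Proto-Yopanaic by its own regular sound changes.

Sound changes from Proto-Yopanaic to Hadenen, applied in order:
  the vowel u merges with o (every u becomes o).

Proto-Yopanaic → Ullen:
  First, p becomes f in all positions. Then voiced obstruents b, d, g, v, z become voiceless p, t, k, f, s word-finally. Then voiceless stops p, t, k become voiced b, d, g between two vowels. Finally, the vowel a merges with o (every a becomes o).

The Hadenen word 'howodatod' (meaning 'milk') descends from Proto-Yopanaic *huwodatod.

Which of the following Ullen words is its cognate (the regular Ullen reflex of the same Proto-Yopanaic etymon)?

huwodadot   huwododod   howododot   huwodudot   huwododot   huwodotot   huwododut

huwododot

Ullen: start from *huwodatod.
  rule 1: no change — huwodatod
  rule 2 (final devoicing): huwodatod → huwodatot
  rule 3 (intervocalic voicing): huwodatot → huwodadot
  rule 4 (vowel merger): huwodadot → huwododot
  ⇒ Ullen huwododot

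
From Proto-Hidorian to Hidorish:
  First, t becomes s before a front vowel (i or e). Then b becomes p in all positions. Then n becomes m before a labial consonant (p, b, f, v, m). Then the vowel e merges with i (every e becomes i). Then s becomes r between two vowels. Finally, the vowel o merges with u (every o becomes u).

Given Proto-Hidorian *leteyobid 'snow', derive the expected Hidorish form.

Hidorish: *leteyobid > leseyobid > leseyopid > lisiyopid > liriyopid > liriyupid  (by palatalisation, unconditioned shift, vowel merger, rhotacism, vowel merger)

liriyupid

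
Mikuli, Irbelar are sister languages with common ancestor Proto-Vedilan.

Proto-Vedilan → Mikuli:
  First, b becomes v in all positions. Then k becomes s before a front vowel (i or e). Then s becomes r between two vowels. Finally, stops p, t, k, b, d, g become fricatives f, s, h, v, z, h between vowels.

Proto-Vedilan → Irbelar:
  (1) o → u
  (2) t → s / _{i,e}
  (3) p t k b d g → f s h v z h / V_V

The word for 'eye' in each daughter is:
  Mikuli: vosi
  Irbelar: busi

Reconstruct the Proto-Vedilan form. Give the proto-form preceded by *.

*boti

Position 3: Mikuli has s, Irbelar has s. Taking the neighbouring segments as reconstructed: Mikuli s can only go back to *t; Irbelar s could go back to *t or *s — the one source consistent with every daughter is *t.
Position 1: Mikuli has v, Irbelar has b. Irbelar preserves b here (none of its changes turn any other segment into b), so the proto-segment is *b.
This points to *boti. Verify forward in each daughter:
Mikuli: start from *boti.
  rule 1 (unconditioned shift): boti → voti
  rule 2: no change — voti
  rule 3: no change — voti
  rule 4 (intervocalic lenition): voti → vosi
  ⇒ Mikuli vosi
Irbelar: *boti > buti > busi  (by vowel merger, palatalisation)
Only *boti yields all of Mikuli vosi, Irbelar busi.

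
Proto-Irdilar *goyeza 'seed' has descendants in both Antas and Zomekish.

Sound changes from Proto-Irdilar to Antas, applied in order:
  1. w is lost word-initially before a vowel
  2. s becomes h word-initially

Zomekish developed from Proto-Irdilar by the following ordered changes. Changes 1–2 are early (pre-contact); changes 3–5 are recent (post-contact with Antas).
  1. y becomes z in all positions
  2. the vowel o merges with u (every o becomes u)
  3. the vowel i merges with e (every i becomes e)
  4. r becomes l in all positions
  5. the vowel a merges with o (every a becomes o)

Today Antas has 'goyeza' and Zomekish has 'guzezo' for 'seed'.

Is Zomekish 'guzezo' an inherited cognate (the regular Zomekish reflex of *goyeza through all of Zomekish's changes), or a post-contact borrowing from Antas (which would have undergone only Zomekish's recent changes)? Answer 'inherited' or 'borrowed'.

If inherited, *goyeza would pass through all of Zomekish's changes:
Zomekish: *goyeza
  goyeza → gozeza   [unconditioned shift]
  gozeza → guzeza   [vowel merger]
  guzeza (rule 3 does not apply)
  guzeza (rule 4 does not apply)
  guzeza → guzezo   [vowel merger]
  giving Zomekish guzezo.
If borrowed from Antas 'goyeza' after the early changes, it would undergo only the recent ones:
  rule 3 (vowel merger): no change (goyeza)
  rule 4 (unconditioned shift): no change (goyeza)
  rule 5 (vowel merger): goyeza → goyezo
  ⇒ as a loan: goyezo
Zomekish 'guzezo' matches the inherited outcome exactly, so it is an inherited cognate, not a loan.

inherited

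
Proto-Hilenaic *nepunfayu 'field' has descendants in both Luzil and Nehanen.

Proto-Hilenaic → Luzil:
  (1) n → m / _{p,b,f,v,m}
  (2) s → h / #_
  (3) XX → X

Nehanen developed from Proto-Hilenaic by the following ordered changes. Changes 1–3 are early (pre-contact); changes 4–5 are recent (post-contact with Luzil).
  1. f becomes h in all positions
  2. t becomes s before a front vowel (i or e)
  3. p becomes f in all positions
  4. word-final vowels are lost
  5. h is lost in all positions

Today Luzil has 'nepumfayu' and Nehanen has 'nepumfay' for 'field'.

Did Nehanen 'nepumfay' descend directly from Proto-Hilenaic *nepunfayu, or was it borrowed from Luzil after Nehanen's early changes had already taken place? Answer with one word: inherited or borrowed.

borrowed

If inherited, *nepunfayu would pass through all of Nehanen's changes:
Nehanen: *nepunfayu > nepunhayu > nefunhayu > nefunhay > nefunay  (by unconditioned shift, unconditioned shift, apocope, h-loss)
If borrowed from Luzil 'nepumfayu' after the early changes, it would undergo only the recent ones:
  rule 4 (apocope): nepumfayu → nepumfay
  rule 5 (h-loss): no change (nepumfay)
  ⇒ as a loan: nepumfay
Nehanen 'nepumfay' matches the loan outcome 'nepumfay', not the inherited 'nefunay' — it skipped the early Nehanen changes, so it was borrowed from Luzil.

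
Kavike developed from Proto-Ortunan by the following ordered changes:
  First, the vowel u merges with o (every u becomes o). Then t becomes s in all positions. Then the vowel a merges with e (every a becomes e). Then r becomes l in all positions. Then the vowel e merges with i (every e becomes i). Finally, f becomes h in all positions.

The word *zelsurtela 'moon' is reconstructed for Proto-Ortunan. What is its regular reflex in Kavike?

Kavike: *zelsurtela > zelsortela > zelsorsela > zelsorsele > zelsolsele > zilsolsili  (by vowel merger, unconditioned shift, vowel merger, unconditioned shift, vowel merger)

zilsolsili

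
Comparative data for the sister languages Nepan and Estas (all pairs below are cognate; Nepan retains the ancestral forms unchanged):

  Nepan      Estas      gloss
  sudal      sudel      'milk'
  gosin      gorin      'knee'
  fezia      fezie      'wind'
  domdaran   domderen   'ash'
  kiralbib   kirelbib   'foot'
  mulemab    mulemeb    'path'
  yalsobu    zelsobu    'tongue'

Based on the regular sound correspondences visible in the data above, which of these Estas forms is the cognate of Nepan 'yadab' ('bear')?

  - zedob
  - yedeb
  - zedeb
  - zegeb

yalsobu ~ zelsobu — Nepan y corresponds to Estas z word-initially before a back vowel.
sudal ~ sudel, kiralbib ~ kirelbib — Nepan a corresponds to Estas e after a consonant, before a consonant other than r, m, n, p, b, f, v.
mulemab ~ mulemeb — Nepan a corresponds to Estas e after a consonant, before a labial obstruent.
Applying these to Nepan 'yadab':
  yadab → zadab   (y→z word-initially before a back vowel)
  zadab → zedab   (a→e after a consonant, before a consonant other than r, m, n, p, b, f, v)
  zedab → zedeb   (a→e after a consonant, before a labial obstruent)
So the Estas cognate is 'zedeb'.

zedeb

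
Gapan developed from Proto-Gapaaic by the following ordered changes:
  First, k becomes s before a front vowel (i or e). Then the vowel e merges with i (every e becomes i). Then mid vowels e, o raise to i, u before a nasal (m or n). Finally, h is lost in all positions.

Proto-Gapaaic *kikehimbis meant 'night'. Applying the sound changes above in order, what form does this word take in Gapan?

sisiimbis

Gapan: *kikehimbis > sisehimbis > sisihimbis > sisiimbis  (by palatalisation, vowel merger, h-loss)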